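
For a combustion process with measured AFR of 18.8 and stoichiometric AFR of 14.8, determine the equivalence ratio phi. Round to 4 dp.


phi = AFR_stoich / AFR_actual
phi = 14.8 / 18.8 = 0.7872


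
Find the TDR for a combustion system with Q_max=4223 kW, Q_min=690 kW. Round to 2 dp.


TDR = Q_max / Q_min
TDR = 4223 / 690 = 6.12


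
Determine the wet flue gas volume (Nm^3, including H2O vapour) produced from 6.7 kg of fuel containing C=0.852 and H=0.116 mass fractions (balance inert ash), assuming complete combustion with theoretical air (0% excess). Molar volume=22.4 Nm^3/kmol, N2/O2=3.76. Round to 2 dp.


Per kg fuel: CO2 = (C/12 kmol)*22.4 = (0.852/12)*22.4 = 1.59040 Nm^3
Per kg fuel: H2O = (H/2 kmol)*22.4 = (0.116/2)*22.4 = 1.29920 Nm^3
O2 needed per kg fuel = C/12 + H/4 = 0.852/12 + 0.116/4 = 0.10000000 kmol
Per kg fuel: N2 = O2*3.76*22.4 = 0.10000000*3.76*22.4 = 8.42240 Nm^3
Total per kg = 1.59040 + 1.29920 + 8.42240 = 11.31200 Nm^3
Total = 11.31200 * 6.7 = 75.79 Nm^3


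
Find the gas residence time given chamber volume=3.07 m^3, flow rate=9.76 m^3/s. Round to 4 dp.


tau = V / Q_flow
tau = 3.07 / 9.76 = 0.3145 s


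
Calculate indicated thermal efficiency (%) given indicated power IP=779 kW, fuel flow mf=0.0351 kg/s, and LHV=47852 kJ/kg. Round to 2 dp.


eta_ith = (IP / (mf * LHV)) * 100
Denominator = 0.0351 * 47852 = 1679.6052 kW
eta_ith = (779 / 1679.6052) * 100 = 46.38%


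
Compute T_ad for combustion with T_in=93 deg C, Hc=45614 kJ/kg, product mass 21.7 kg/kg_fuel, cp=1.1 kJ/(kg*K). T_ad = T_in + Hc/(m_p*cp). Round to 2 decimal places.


T_ad = T_in + Hc / (m_p * cp)
Denominator = 21.7 * 1.1 = 23.8700
Temperature rise = 45614 / 23.8700 = 1910.93 K
T_ad = 93 + 1910.93 = 2003.93 deg C


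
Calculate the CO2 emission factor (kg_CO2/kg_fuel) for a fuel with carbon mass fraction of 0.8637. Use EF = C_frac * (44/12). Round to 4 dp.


EF = C_frac * (M_CO2 / M_C)
EF = 0.8637 * (44/12)
EF = 0.8637 * 3.666667 = 3.1669 kg_CO2/kg_fuel


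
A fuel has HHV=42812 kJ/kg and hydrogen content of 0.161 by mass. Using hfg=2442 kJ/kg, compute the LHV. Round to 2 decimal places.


LHV = HHV - hfg * 9 * H
Water correction = 2442 * 9 * 0.161 = 3538.458 kJ/kg
LHV = 42812 - 3538.458 = 39273.54 kJ/kg


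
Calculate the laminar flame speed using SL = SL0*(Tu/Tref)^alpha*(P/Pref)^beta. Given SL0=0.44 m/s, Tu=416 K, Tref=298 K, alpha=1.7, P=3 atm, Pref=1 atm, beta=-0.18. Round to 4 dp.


SL = SL0 * (Tu/Tref)^alpha * (P/Pref)^beta
T ratio = 416/298 = 1.39597315
(T ratio)^alpha = 1.39597315^1.7 = 1.763157
(P/Pref)^beta = 3^(-0.18) = 0.820575
SL = 0.44 * 1.763157 * 0.820575 = 0.6366 m/s


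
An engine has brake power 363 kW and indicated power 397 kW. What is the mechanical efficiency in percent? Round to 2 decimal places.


eta_mech = (BP / IP) * 100
Ratio = 363 / 397 = 0.9144
eta_mech = 0.9144 * 100 = 91.44%


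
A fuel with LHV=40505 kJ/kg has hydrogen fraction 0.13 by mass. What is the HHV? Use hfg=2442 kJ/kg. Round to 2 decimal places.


HHV = LHV + hfg * 9 * H
Water addition = 2442 * 9 * 0.13 = 2857.140 kJ/kg
HHV = 40505 + 2857.140 = 43362.14 kJ/kg


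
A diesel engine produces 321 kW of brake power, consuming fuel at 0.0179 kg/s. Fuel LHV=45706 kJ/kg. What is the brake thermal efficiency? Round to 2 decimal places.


eta_BTE = (BP / (mf * LHV)) * 100
Denominator = 0.0179 * 45706 = 818.1374 kW
eta_BTE = (321 / 818.1374) * 100 = 39.24%


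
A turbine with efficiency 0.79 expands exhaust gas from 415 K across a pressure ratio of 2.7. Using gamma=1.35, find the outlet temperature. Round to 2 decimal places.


T_out = T_in * (1 - eta * (1 - PR^(-(gamma-1)/gamma)))
Exponent = -(1.35-1)/1.35 = -0.25925926
PR^exp = 2.7^(-0.25925926) = 0.77297411
Factor = 1 - 0.79*(1 - 0.77297411) = 0.82064955
T_out = 415 * 0.82064955 = 340.57 K


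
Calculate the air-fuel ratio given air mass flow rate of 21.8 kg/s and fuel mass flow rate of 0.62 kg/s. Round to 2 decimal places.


AFR = m_air / m_fuel
AFR = 21.8 / 0.62 = 35.16


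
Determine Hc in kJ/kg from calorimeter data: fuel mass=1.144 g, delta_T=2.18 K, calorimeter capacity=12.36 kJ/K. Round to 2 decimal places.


Hc = C_cal * delta_T / m_fuel
Q_released = 12.36 * 2.18 = 26.9448 kJ
m_fuel = 1.144 g = 1.144/1000 kg = 0.001144 kg
Hc = 26.9448 / 0.001144 = 23553.15 kJ/kg


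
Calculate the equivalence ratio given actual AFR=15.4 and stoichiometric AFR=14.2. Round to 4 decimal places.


phi = AFR_stoich / AFR_actual
phi = 14.2 / 15.4 = 0.9221


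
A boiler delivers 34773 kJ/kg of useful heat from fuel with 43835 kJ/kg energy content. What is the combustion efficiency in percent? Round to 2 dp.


Efficiency = (Q_useful / Q_fuel) * 100
Efficiency = (34773 / 43835) * 100
Efficiency = 0.7933 * 100 = 79.33%


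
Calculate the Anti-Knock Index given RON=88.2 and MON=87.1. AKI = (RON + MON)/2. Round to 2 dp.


AKI = (RON + MON) / 2
AKI = (88.2 + 87.1) / 2
AKI = 175.3 / 2 = 87.65


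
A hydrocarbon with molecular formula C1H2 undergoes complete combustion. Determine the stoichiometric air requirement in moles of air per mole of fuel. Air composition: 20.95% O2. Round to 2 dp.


Balanced combustion: C1H2 + 1.5 O2 -> 1 CO2 + 1 H2O
O2 needed = C + H/4 = 1 + 2/4 = 1.50 moles
Air moles = O2 / 0.2095 = 1.50 / 0.2095 = 7.16 moles air


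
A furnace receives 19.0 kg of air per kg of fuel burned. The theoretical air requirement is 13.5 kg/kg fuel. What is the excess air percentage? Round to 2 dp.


Excess air = actual - stoichiometric = 19.0 - 13.5 = 5.50 kg/kg fuel
Excess air % = (excess / stoich) * 100 = (5.50 / 13.5) * 100 = 40.74%


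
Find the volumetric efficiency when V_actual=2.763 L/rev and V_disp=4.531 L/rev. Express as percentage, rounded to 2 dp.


eta_v = (V_actual / V_disp) * 100
Ratio = 2.763 / 4.531 = 0.6098
eta_v = 0.6098 * 100 = 60.98%


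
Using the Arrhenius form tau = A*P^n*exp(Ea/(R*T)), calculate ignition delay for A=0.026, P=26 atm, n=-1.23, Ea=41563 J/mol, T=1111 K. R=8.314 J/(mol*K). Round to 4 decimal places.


tau = A * P^n * exp(Ea/(R*T))
P^n = 26^(-1.23) = 0.01817954
Ea/(R*T) = 41563/(8.314*1111) = 4.499692
exp(Ea/(R*T)) = 89.989429
tau = 0.026 * 0.01817954 * 89.989429 = 0.0425 ms


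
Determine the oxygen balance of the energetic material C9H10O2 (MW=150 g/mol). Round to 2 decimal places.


OB = -1600 * (2C + H/2 - O) / MW
Inner = 2*9 + 10/2 - 2 = 21.00
OB = -1600 * 21.00 / 150 = -224.00%


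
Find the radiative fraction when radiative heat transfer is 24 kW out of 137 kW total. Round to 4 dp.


f_rad = Q_rad / Q_total
f_rad = 24 / 137 = 0.1752


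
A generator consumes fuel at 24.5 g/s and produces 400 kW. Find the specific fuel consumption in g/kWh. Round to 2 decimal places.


SFC = (mf / BP) * 3600
Rate = 24.5 / 400 = 0.061250 g/(s*kW)
SFC = 0.061250 * 3600 = 220.50 g/kWh


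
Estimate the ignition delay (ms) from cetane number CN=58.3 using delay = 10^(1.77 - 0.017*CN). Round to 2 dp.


delay = 10^(1.77 - 0.017*CN)
Exponent = 1.77 - 0.017*58.3 = 0.7789
delay = 10^0.7789 = 6.01 ms


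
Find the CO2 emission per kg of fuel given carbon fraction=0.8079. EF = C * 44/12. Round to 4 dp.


EF = C_frac * (M_CO2 / M_C)
EF = 0.8079 * (44/12)
EF = 0.8079 * 3.666667 = 2.9623 kg_CO2/kg_fuel


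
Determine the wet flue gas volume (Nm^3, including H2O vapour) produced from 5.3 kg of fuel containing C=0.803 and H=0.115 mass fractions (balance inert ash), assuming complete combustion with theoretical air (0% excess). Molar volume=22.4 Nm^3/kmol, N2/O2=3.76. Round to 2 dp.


Per kg fuel: CO2 = (C/12 kmol)*22.4 = (0.803/12)*22.4 = 1.49893 Nm^3
Per kg fuel: H2O = (H/2 kmol)*22.4 = (0.115/2)*22.4 = 1.28800 Nm^3
O2 needed per kg fuel = C/12 + H/4 = 0.803/12 + 0.115/4 = 0.09566667 kmol
Per kg fuel: N2 = O2*3.76*22.4 = 0.09566667*3.76*22.4 = 8.05743 Nm^3
Total per kg = 1.49893 + 1.28800 + 8.05743 = 10.84436 Nm^3
Total = 10.84436 * 5.3 = 57.48 Nm^3


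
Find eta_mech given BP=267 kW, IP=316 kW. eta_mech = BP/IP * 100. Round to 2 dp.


eta_mech = (BP / IP) * 100
Ratio = 267 / 316 = 0.8449
eta_mech = 0.8449 * 100 = 84.49%


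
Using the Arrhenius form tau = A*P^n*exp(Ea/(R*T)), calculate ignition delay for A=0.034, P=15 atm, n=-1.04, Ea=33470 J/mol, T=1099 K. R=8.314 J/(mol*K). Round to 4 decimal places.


tau = A * P^n * exp(Ea/(R*T))
P^n = 15^(-1.04) = 0.05982257
Ea/(R*T) = 33470/(8.314*1099) = 3.663093
exp(Ea/(R*T)) = 38.981745
tau = 0.034 * 0.05982257 * 38.981745 = 0.0793 ms


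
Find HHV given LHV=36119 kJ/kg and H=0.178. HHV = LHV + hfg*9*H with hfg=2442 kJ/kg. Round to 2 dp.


HHV = LHV + hfg * 9 * H
Water addition = 2442 * 9 * 0.178 = 3912.084 kJ/kg
HHV = 36119 + 3912.084 = 40031.08 kJ/kg


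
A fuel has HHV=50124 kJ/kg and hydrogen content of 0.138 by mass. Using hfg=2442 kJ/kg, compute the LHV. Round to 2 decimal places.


LHV = HHV - hfg * 9 * H
Water correction = 2442 * 9 * 0.138 = 3032.964 kJ/kg
LHV = 50124 - 3032.964 = 47091.04 kJ/kg


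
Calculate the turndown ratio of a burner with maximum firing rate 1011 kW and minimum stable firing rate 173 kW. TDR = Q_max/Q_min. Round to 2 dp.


TDR = Q_max / Q_min
TDR = 1011 / 173 = 5.84


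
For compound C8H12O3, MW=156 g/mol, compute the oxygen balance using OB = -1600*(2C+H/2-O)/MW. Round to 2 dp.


OB = -1600 * (2C + H/2 - O) / MW
Inner = 2*8 + 12/2 - 3 = 19.00
OB = -1600 * 19.00 / 156 = -194.87%


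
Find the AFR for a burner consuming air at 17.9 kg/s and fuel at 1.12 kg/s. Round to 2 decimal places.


AFR = m_air / m_fuel
AFR = 17.9 / 1.12 = 15.98


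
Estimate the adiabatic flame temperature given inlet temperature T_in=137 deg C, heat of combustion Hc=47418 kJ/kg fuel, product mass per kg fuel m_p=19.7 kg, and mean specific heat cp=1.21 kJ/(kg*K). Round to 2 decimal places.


T_ad = T_in + Hc / (m_p * cp)
Denominator = 19.7 * 1.21 = 23.8370
Temperature rise = 47418 / 23.8370 = 1989.26 K
T_ad = 137 + 1989.26 = 2126.26 deg C


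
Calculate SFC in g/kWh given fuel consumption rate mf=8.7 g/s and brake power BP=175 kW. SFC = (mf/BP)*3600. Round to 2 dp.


SFC = (mf / BP) * 3600
Rate = 8.7 / 175 = 0.049714 g/(s*kW)
SFC = 0.049714 * 3600 = 178.97 g/kWh


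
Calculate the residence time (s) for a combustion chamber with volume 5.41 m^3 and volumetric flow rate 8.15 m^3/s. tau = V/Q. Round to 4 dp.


tau = V / Q_flow
tau = 5.41 / 8.15 = 0.6638 s


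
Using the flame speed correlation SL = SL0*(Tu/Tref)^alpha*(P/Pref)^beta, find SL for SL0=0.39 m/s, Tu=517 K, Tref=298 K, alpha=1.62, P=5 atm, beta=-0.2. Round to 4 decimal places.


SL = SL0 * (Tu/Tref)^alpha * (P/Pref)^beta
T ratio = 517/298 = 1.73489933
(T ratio)^alpha = 1.73489933^1.62 = 2.441318
(P/Pref)^beta = 5^(-0.2) = 0.724780
SL = 0.39 * 2.441318 * 0.724780 = 0.6901 m/s


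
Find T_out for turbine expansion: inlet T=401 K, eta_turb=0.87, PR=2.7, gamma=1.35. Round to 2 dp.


T_out = T_in * (1 - eta * (1 - PR^(-(gamma-1)/gamma)))
Exponent = -(1.35-1)/1.35 = -0.25925926
PR^exp = 2.7^(-0.25925926) = 0.77297411
Factor = 1 - 0.87*(1 - 0.77297411) = 0.80248748
T_out = 401 * 0.80248748 = 321.80 K


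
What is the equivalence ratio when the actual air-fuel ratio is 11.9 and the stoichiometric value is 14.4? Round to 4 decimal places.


phi = AFR_stoich / AFR_actual
phi = 14.4 / 11.9 = 1.2101


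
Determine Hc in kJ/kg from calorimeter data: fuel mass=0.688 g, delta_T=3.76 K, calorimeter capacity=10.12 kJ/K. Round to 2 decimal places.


Hc = C_cal * delta_T / m_fuel
Q_released = 10.12 * 3.76 = 38.0512 kJ
m_fuel = 0.688 g = 0.688/1000 kg = 0.000688 kg
Hc = 38.0512 / 0.000688 = 55306.98 kJ/kg


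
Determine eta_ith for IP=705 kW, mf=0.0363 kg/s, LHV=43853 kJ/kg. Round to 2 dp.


eta_ith = (IP / (mf * LHV)) * 100
Denominator = 0.0363 * 43853 = 1591.8639 kW
eta_ith = (705 / 1591.8639) * 100 = 44.29%


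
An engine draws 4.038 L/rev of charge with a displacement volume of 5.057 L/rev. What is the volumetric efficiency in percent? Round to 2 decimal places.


eta_v = (V_actual / V_disp) * 100
Ratio = 4.038 / 5.057 = 0.7985
eta_v = 0.7985 * 100 = 79.85%


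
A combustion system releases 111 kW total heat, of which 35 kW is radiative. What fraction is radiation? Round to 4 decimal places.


f_rad = Q_rad / Q_total
f_rad = 35 / 111 = 0.3153


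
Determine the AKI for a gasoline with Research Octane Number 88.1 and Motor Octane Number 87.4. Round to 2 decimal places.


AKI = (RON + MON) / 2
AKI = (88.1 + 87.4) / 2
AKI = 175.5 / 2 = 87.75


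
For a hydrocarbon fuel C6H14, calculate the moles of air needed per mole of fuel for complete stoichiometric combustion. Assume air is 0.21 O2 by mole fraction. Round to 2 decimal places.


Balanced combustion: C6H14 + 9.5 O2 -> 6 CO2 + 7 H2O
O2 needed = C + H/4 = 6 + 14/4 = 9.50 moles
Air moles = O2 / 0.21 = 9.50 / 0.21 = 45.24 moles air


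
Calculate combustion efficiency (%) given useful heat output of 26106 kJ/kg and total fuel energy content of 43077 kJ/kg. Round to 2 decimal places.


Efficiency = (Q_useful / Q_fuel) * 100
Efficiency = (26106 / 43077) * 100
Efficiency = 0.6060 * 100 = 60.60%


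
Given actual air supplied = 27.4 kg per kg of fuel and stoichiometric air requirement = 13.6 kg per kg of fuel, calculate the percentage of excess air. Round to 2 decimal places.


Excess air = actual - stoichiometric = 27.4 - 13.6 = 13.80 kg/kg fuel
Excess air % = (excess / stoich) * 100 = (13.80 / 13.6) * 100 = 101.47%


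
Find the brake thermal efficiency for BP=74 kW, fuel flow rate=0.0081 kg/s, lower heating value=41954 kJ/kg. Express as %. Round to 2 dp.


eta_BTE = (BP / (mf * LHV)) * 100
Denominator = 0.0081 * 41954 = 339.8274 kW
eta_BTE = (74 / 339.8274) * 100 = 21.78%


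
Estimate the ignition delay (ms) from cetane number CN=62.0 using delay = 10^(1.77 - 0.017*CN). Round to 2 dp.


delay = 10^(1.77 - 0.017*CN)
Exponent = 1.77 - 0.017*62.0 = 0.7160
delay = 10^0.7160 = 5.20 ms


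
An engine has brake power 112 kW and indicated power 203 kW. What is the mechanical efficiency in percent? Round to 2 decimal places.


eta_mech = (BP / IP) * 100
Ratio = 112 / 203 = 0.5517
eta_mech = 0.5517 * 100 = 55.17%


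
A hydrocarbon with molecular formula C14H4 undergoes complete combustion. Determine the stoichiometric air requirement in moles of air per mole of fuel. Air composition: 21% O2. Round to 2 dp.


Balanced combustion: C14H4 + 15 O2 -> 14 CO2 + 2 H2O
O2 needed = C + H/4 = 14 + 4/4 = 15.00 moles
Air moles = O2 / 0.21 = 15.00 / 0.21 = 71.43 moles air


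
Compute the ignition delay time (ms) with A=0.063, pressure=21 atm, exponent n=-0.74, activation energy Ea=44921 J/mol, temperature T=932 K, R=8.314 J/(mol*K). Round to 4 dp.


tau = A * P^n * exp(Ea/(R*T))
P^n = 21^(-0.74) = 0.10508911
Ea/(R*T) = 44921/(8.314*932) = 5.797269
exp(Ea/(R*T)) = 329.398877
tau = 0.063 * 0.10508911 * 329.398877 = 2.1808 ms


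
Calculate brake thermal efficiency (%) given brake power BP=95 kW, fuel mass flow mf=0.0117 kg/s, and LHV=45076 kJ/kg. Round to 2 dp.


eta_BTE = (BP / (mf * LHV)) * 100
Denominator = 0.0117 * 45076 = 527.3892 kW
eta_BTE = (95 / 527.3892) * 100 = 18.01%


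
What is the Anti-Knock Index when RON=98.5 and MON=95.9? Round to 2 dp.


AKI = (RON + MON) / 2
AKI = (98.5 + 95.9) / 2
AKI = 194.4 / 2 = 97.20


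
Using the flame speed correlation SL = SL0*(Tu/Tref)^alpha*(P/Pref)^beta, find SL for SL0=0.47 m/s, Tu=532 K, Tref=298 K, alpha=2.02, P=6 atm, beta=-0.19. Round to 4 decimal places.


SL = SL0 * (Tu/Tref)^alpha * (P/Pref)^beta
T ratio = 532/298 = 1.78523490
(T ratio)^alpha = 1.78523490^2.02 = 3.224220
(P/Pref)^beta = 6^(-0.19) = 0.711461
SL = 0.47 * 3.224220 * 0.711461 = 1.0781 m/s


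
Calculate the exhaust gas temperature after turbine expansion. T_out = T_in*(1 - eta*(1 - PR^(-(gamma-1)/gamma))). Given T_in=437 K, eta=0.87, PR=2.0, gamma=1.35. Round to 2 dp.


T_out = T_in * (1 - eta * (1 - PR^(-(gamma-1)/gamma)))
Exponent = -(1.35-1)/1.35 = -0.25925926
PR^exp = 2.0^(-0.25925926) = 0.83551680
Factor = 1 - 0.87*(1 - 0.83551680) = 0.85689962
T_out = 437 * 0.85689962 = 374.47 K


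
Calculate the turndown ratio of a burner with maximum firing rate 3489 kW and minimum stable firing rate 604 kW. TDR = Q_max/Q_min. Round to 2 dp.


TDR = Q_max / Q_min
TDR = 3489 / 604 = 5.78


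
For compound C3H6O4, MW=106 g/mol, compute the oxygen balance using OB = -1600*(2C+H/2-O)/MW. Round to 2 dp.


OB = -1600 * (2C + H/2 - O) / MW
Inner = 2*3 + 6/2 - 4 = 5.00
OB = -1600 * 5.00 / 106 = -75.47%


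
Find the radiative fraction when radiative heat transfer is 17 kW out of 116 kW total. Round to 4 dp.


f_rad = Q_rad / Q_total
f_rad = 17 / 116 = 0.1466


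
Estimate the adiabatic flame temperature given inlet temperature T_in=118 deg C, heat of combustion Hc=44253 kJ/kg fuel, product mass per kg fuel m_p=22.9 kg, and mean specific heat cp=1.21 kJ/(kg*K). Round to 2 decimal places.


T_ad = T_in + Hc / (m_p * cp)
Denominator = 22.9 * 1.21 = 27.7090
Temperature rise = 44253 / 27.7090 = 1597.06 K
T_ad = 118 + 1597.06 = 1715.06 deg C


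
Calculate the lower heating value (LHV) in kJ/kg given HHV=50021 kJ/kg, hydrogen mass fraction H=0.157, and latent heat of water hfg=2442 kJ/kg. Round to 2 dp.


LHV = HHV - hfg * 9 * H
Water correction = 2442 * 9 * 0.157 = 3450.546 kJ/kg
LHV = 50021 - 3450.546 = 46570.45 kJ/kg


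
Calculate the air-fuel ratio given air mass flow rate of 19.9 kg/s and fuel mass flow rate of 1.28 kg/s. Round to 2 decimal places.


AFR = m_air / m_fuel
AFR = 19.9 / 1.28 = 15.55


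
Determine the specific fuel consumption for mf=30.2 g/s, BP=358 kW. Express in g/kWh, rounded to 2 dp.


SFC = (mf / BP) * 3600
Rate = 30.2 / 358 = 0.084358 g/(s*kW)
SFC = 0.084358 * 3600 = 303.69 g/kWh


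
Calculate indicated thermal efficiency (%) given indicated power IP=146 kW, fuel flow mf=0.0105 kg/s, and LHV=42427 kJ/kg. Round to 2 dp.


eta_ith = (IP / (mf * LHV)) * 100
Denominator = 0.0105 * 42427 = 445.4835 kW
eta_ith = (146 / 445.4835) * 100 = 32.77%


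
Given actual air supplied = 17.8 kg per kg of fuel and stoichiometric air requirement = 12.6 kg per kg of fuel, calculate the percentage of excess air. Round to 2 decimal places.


Excess air = actual - stoichiometric = 17.8 - 12.6 = 5.20 kg/kg fuel
Excess air % = (excess / stoich) * 100 = (5.20 / 12.6) * 100 = 41.27%


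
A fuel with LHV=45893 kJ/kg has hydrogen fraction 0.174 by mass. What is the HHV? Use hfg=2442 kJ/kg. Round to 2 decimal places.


HHV = LHV + hfg * 9 * H
Water addition = 2442 * 9 * 0.174 = 3824.172 kJ/kg
HHV = 45893 + 3824.172 = 49717.17 kJ/kg


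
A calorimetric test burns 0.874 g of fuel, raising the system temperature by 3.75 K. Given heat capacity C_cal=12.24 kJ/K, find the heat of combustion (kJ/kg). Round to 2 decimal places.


Hc = C_cal * delta_T / m_fuel
Q_released = 12.24 * 3.75 = 45.9000 kJ
m_fuel = 0.874 g = 0.874/1000 kg = 0.000874 kg
Hc = 45.9000 / 0.000874 = 52517.16 kJ/kg


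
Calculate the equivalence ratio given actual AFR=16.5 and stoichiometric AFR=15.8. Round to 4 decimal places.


phi = AFR_stoich / AFR_actual
phi = 15.8 / 16.5 = 0.9576


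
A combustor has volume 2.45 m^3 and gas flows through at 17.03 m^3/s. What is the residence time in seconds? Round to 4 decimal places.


tau = V / Q_flow
tau = 2.45 / 17.03 = 0.1439 s


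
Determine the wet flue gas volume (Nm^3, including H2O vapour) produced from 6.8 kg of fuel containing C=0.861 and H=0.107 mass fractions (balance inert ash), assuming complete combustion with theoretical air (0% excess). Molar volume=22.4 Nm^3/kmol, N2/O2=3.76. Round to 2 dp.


Per kg fuel: CO2 = (C/12 kmol)*22.4 = (0.861/12)*22.4 = 1.60720 Nm^3
Per kg fuel: H2O = (H/2 kmol)*22.4 = (0.107/2)*22.4 = 1.19840 Nm^3
O2 needed per kg fuel = C/12 + H/4 = 0.861/12 + 0.107/4 = 0.09850000 kmol
Per kg fuel: N2 = O2*3.76*22.4 = 0.09850000*3.76*22.4 = 8.29606 Nm^3
Total per kg = 1.60720 + 1.19840 + 8.29606 = 11.10166 Nm^3
Total = 11.10166 * 6.8 = 75.49 Nm^3


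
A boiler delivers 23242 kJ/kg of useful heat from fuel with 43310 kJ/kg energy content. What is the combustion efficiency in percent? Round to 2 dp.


Efficiency = (Q_useful / Q_fuel) * 100
Efficiency = (23242 / 43310) * 100
Efficiency = 0.5366 * 100 = 53.66%


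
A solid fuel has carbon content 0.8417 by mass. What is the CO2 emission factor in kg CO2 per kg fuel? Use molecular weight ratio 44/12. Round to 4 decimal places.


EF = C_frac * (M_CO2 / M_C)
EF = 0.8417 * (44/12)
EF = 0.8417 * 3.666667 = 3.0862 kg_CO2/kg_fuel


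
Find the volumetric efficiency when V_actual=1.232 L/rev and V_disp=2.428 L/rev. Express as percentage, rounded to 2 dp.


eta_v = (V_actual / V_disp) * 100
Ratio = 1.232 / 2.428 = 0.5074
eta_v = 0.5074 * 100 = 50.74%


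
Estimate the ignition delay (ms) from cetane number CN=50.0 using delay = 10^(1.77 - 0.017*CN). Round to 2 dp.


delay = 10^(1.77 - 0.017*CN)
Exponent = 1.77 - 0.017*50.0 = 0.9200
delay = 10^0.9200 = 8.32 ms


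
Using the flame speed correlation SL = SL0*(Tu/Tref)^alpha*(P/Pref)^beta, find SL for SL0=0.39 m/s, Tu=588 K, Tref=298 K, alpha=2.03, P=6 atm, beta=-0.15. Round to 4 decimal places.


SL = SL0 * (Tu/Tref)^alpha * (P/Pref)^beta
T ratio = 588/298 = 1.97315436
(T ratio)^alpha = 1.97315436^2.03 = 3.973534
(P/Pref)^beta = 6^(-0.15) = 0.764324
SL = 0.39 * 3.973534 * 0.764324 = 1.1845 m/s


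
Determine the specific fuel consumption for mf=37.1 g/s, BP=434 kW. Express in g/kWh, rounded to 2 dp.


SFC = (mf / BP) * 3600
Rate = 37.1 / 434 = 0.085484 g/(s*kW)
SFC = 0.085484 * 3600 = 307.74 g/kWh


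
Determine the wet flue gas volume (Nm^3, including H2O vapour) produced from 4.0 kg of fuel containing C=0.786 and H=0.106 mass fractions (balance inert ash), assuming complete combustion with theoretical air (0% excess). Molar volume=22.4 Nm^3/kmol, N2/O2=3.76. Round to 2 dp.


Per kg fuel: CO2 = (C/12 kmol)*22.4 = (0.786/12)*22.4 = 1.46720 Nm^3
Per kg fuel: H2O = (H/2 kmol)*22.4 = (0.106/2)*22.4 = 1.18720 Nm^3
O2 needed per kg fuel = C/12 + H/4 = 0.786/12 + 0.106/4 = 0.09200000 kmol
Per kg fuel: N2 = O2*3.76*22.4 = 0.09200000*3.76*22.4 = 7.74861 Nm^3
Total per kg = 1.46720 + 1.18720 + 7.74861 = 10.40301 Nm^3
Total = 10.40301 * 4.0 = 41.61 Nm^3


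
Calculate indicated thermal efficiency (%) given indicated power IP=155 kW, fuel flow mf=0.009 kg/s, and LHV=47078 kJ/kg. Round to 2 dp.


eta_ith = (IP / (mf * LHV)) * 100
Denominator = 0.009 * 47078 = 423.7020 kW
eta_ith = (155 / 423.7020) * 100 = 36.58%


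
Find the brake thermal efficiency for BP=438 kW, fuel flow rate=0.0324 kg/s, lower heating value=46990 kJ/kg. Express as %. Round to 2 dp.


eta_BTE = (BP / (mf * LHV)) * 100
Denominator = 0.0324 * 46990 = 1522.4760 kW
eta_BTE = (438 / 1522.4760) * 100 = 28.77%


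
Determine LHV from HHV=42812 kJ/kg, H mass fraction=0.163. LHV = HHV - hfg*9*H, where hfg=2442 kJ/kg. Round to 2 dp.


LHV = HHV - hfg * 9 * H
Water correction = 2442 * 9 * 0.163 = 3582.414 kJ/kg
LHV = 42812 - 3582.414 = 39229.59 kJ/kg


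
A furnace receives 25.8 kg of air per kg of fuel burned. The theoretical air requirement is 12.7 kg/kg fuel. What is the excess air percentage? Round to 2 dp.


Excess air = actual - stoichiometric = 25.8 - 12.7 = 13.10 kg/kg fuel
Excess air % = (excess / stoich) * 100 = (13.10 / 12.7) * 100 = 103.15%


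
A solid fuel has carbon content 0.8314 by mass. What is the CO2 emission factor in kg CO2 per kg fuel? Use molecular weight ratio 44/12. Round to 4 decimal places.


EF = C_frac * (M_CO2 / M_C)
EF = 0.8314 * (44/12)
EF = 0.8314 * 3.666667 = 3.0485 kg_CO2/kg_fuel


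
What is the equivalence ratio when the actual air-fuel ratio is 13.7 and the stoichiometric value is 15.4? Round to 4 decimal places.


phi = AFR_stoich / AFR_actual
phi = 15.4 / 13.7 = 1.1241


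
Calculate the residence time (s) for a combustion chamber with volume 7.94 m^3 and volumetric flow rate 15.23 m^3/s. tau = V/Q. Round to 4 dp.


tau = V / Q_flow
tau = 7.94 / 15.23 = 0.5213 s


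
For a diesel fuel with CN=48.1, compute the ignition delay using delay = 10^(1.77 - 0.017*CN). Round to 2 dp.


delay = 10^(1.77 - 0.017*CN)
Exponent = 1.77 - 0.017*48.1 = 0.9523
delay = 10^0.9523 = 8.96 ms


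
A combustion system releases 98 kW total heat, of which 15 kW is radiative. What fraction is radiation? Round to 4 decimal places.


f_rad = Q_rad / Q_total
f_rad = 15 / 98 = 0.1531


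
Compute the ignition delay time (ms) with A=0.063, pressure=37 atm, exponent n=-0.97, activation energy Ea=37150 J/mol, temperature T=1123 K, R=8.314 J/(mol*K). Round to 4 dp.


tau = A * P^n * exp(Ea/(R*T))
P^n = 37^(-0.97) = 0.03011926
Ea/(R*T) = 37150/(8.314*1123) = 3.978955
exp(Ea/(R*T)) = 53.461145
tau = 0.063 * 0.03011926 * 53.461145 = 0.1014 ms


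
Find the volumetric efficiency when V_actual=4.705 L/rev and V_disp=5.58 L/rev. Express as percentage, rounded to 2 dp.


eta_v = (V_actual / V_disp) * 100
Ratio = 4.705 / 5.58 = 0.8432
eta_v = 0.8432 * 100 = 84.32%


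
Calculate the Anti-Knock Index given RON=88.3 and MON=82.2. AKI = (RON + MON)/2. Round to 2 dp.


AKI = (RON + MON) / 2
AKI = (88.3 + 82.2) / 2
AKI = 170.5 / 2 = 85.25


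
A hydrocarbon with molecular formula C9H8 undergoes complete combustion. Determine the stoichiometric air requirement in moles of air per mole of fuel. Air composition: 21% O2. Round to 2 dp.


Balanced combustion: C9H8 + 11 O2 -> 9 CO2 + 4 H2O
O2 needed = C + H/4 = 9 + 8/4 = 11.00 moles
Air moles = O2 / 0.21 = 11.00 / 0.21 = 52.38 moles air


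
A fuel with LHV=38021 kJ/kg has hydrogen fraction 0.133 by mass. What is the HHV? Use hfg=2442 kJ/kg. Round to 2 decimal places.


HHV = LHV + hfg * 9 * H
Water addition = 2442 * 9 * 0.133 = 2923.074 kJ/kg
HHV = 38021 + 2923.074 = 40944.07 kJ/kg


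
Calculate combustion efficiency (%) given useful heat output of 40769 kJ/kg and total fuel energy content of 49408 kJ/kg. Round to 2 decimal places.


Efficiency = (Q_useful / Q_fuel) * 100
Efficiency = (40769 / 49408) * 100
Efficiency = 0.8251 * 100 = 82.51%


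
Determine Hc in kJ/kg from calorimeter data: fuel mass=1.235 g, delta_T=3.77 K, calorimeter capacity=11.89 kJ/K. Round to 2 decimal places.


Hc = C_cal * delta_T / m_fuel
Q_released = 11.89 * 3.77 = 44.8253 kJ
m_fuel = 1.235 g = 1.235/1000 kg = 0.001235 kg
Hc = 44.8253 / 0.001235 = 36295.79 kJ/kg


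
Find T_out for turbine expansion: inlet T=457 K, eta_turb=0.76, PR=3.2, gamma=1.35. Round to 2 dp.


T_out = T_in * (1 - eta * (1 - PR^(-(gamma-1)/gamma)))
Exponent = -(1.35-1)/1.35 = -0.25925926
PR^exp = 3.2^(-0.25925926) = 0.73966521
Factor = 1 - 0.76*(1 - 0.73966521) = 0.80214556
T_out = 457 * 0.80214556 = 366.58 K


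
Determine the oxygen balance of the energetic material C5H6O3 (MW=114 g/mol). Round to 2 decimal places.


OB = -1600 * (2C + H/2 - O) / MW
Inner = 2*5 + 6/2 - 3 = 10.00
OB = -1600 * 10.00 / 114 = -140.35%


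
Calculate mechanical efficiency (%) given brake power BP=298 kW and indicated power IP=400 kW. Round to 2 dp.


eta_mech = (BP / IP) * 100
Ratio = 298 / 400 = 0.7450
eta_mech = 0.7450 * 100 = 74.50%


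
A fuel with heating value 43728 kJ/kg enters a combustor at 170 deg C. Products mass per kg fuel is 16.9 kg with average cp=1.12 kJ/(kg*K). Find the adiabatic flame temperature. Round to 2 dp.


T_ad = T_in + Hc / (m_p * cp)
Denominator = 16.9 * 1.12 = 18.9280
Temperature rise = 43728 / 18.9280 = 2310.23 K
T_ad = 170 + 2310.23 = 2480.23 deg C


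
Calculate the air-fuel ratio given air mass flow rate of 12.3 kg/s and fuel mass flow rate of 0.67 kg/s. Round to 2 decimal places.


AFR = m_air / m_fuel
AFR = 12.3 / 0.67 = 18.36


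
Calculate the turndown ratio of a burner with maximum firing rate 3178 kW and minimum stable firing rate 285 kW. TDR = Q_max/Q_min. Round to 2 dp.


TDR = Q_max / Q_min
TDR = 3178 / 285 = 11.15


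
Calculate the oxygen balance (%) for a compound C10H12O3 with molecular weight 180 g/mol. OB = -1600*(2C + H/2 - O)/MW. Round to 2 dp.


OB = -1600 * (2C + H/2 - O) / MW
Inner = 2*10 + 12/2 - 3 = 23.00
OB = -1600 * 23.00 / 180 = -204.44%


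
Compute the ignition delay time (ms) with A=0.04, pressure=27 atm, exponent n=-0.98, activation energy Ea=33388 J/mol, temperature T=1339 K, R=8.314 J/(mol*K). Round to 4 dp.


tau = A * P^n * exp(Ea/(R*T))
P^n = 27^(-0.98) = 0.03956066
Ea/(R*T) = 33388/(8.314*1339) = 2.999161
exp(Ea/(R*T)) = 20.068696
tau = 0.04 * 0.03956066 * 20.068696 = 0.0318 ms


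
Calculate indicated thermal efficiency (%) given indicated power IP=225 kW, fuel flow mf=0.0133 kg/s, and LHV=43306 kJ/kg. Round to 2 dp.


eta_ith = (IP / (mf * LHV)) * 100
Denominator = 0.0133 * 43306 = 575.9698 kW
eta_ith = (225 / 575.9698) * 100 = 39.06%


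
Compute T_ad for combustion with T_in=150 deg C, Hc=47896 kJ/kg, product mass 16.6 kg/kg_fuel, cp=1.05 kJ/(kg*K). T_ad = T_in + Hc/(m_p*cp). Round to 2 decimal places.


T_ad = T_in + Hc / (m_p * cp)
Denominator = 16.6 * 1.05 = 17.4300
Temperature rise = 47896 / 17.4300 = 2747.91 K
T_ad = 150 + 2747.91 = 2897.91 deg C


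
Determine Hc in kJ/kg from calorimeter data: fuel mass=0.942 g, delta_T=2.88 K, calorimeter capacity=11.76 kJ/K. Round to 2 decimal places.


Hc = C_cal * delta_T / m_fuel
Q_released = 11.76 * 2.88 = 33.8688 kJ
m_fuel = 0.942 g = 0.942/1000 kg = 0.000942 kg
Hc = 33.8688 / 0.000942 = 35954.14 kJ/kg


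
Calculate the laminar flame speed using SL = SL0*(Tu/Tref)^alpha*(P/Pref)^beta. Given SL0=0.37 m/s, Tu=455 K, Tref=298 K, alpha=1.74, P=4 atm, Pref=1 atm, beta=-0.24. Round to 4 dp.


SL = SL0 * (Tu/Tref)^alpha * (P/Pref)^beta
T ratio = 455/298 = 1.52684564
(T ratio)^alpha = 1.52684564^1.74 = 2.088351
(P/Pref)^beta = 4^(-0.24) = 0.716978
SL = 0.37 * 2.088351 * 0.716978 = 0.5540 m/s


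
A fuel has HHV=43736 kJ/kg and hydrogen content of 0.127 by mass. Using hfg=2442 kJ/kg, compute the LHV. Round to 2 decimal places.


LHV = HHV - hfg * 9 * H
Water correction = 2442 * 9 * 0.127 = 2791.206 kJ/kg
LHV = 43736 - 2791.206 = 40944.79 kJ/kg


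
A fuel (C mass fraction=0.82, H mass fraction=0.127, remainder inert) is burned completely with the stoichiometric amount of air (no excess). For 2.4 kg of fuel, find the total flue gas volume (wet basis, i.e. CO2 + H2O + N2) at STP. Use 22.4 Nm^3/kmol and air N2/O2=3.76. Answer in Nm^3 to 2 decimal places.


Per kg fuel: CO2 = (C/12 kmol)*22.4 = (0.82/12)*22.4 = 1.53067 Nm^3
Per kg fuel: H2O = (H/2 kmol)*22.4 = (0.127/2)*22.4 = 1.42240 Nm^3
O2 needed per kg fuel = C/12 + H/4 = 0.82/12 + 0.127/4 = 0.10008333 kmol
Per kg fuel: N2 = O2*3.76*22.4 = 0.10008333*3.76*22.4 = 8.42942 Nm^3
Total per kg = 1.53067 + 1.42240 + 8.42942 = 11.38249 Nm^3
Total = 11.38249 * 2.4 = 27.32 Nm^3


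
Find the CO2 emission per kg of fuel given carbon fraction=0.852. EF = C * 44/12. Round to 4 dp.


EF = C_frac * (M_CO2 / M_C)
EF = 0.852 * (44/12)
EF = 0.852 * 3.666667 = 3.1240 kg_CO2/kg_fuel


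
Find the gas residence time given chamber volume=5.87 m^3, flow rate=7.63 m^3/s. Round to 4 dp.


tau = V / Q_flow
tau = 5.87 / 7.63 = 0.7693 s


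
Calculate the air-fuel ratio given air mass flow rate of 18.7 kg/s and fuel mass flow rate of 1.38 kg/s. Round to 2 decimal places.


AFR = m_air / m_fuel
AFR = 18.7 / 1.38 = 13.55


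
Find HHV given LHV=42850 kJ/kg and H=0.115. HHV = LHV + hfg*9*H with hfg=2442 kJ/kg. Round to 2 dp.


HHV = LHV + hfg * 9 * H
Water addition = 2442 * 9 * 0.115 = 2527.470 kJ/kg
HHV = 42850 + 2527.470 = 45377.47 kJ/kg


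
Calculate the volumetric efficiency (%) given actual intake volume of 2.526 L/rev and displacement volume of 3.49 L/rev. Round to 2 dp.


eta_v = (V_actual / V_disp) * 100
Ratio = 2.526 / 3.49 = 0.7238
eta_v = 0.7238 * 100 = 72.38%


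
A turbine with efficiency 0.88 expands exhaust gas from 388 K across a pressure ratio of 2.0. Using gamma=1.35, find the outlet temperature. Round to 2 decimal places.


T_out = T_in * (1 - eta * (1 - PR^(-(gamma-1)/gamma)))
Exponent = -(1.35-1)/1.35 = -0.25925926
PR^exp = 2.0^(-0.25925926) = 0.83551680
Factor = 1 - 0.88*(1 - 0.83551680) = 0.85525478
T_out = 388 * 0.85525478 = 331.84 K


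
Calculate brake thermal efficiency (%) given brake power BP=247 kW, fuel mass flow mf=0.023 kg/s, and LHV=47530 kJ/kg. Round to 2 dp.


eta_BTE = (BP / (mf * LHV)) * 100
Denominator = 0.023 * 47530 = 1093.1900 kW
eta_BTE = (247 / 1093.1900) * 100 = 22.59%


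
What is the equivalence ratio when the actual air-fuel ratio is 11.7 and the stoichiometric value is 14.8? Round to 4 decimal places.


phi = AFR_stoich / AFR_actual
phi = 14.8 / 11.7 = 1.2650


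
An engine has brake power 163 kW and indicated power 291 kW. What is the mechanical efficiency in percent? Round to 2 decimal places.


eta_mech = (BP / IP) * 100
Ratio = 163 / 291 = 0.5601
eta_mech = 0.5601 * 100 = 56.01%


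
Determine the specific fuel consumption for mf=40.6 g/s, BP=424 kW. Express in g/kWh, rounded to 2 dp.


SFC = (mf / BP) * 3600
Rate = 40.6 / 424 = 0.095755 g/(s*kW)
SFC = 0.095755 * 3600 = 344.72 g/kWh


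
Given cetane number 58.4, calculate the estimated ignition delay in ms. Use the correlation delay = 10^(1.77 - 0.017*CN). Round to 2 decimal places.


delay = 10^(1.77 - 0.017*CN)
Exponent = 1.77 - 0.017*58.4 = 0.7772
delay = 10^0.7772 = 5.99 ms


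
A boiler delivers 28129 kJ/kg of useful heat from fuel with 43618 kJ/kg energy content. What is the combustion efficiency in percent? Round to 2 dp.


Efficiency = (Q_useful / Q_fuel) * 100
Efficiency = (28129 / 43618) * 100
Efficiency = 0.6449 * 100 = 64.49%


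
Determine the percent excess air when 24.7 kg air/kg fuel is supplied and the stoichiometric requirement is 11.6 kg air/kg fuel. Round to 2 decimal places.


Excess air = actual - stoichiometric = 24.7 - 11.6 = 13.10 kg/kg fuel
Excess air % = (excess / stoich) * 100 = (13.10 / 11.6) * 100 = 112.93%


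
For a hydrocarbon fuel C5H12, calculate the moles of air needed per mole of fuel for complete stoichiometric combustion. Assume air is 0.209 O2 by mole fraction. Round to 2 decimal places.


Balanced combustion: C5H12 + 8 O2 -> 5 CO2 + 6 H2O
O2 needed = C + H/4 = 5 + 12/4 = 8.00 moles
Air moles = O2 / 0.209 = 8.00 / 0.209 = 38.28 moles air


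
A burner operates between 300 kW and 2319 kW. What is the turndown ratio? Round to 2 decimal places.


TDR = Q_max / Q_min
TDR = 2319 / 300 = 7.73


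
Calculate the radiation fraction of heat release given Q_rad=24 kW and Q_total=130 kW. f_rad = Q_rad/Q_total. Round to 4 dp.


f_rad = Q_rad / Q_total
f_rad = 24 / 130 = 0.1846


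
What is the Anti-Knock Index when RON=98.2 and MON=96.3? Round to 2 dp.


AKI = (RON + MON) / 2
AKI = (98.2 + 96.3) / 2
AKI = 194.5 / 2 = 97.25


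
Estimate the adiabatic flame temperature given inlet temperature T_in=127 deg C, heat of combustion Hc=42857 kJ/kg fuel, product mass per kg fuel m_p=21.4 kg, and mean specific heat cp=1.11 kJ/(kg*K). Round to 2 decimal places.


T_ad = T_in + Hc / (m_p * cp)
Denominator = 21.4 * 1.11 = 23.7540
Temperature rise = 42857 / 23.7540 = 1804.20 K
T_ad = 127 + 1804.20 = 1931.20 deg C


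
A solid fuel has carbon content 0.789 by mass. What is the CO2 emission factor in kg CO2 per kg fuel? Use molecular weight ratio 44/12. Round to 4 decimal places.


EF = C_frac * (M_CO2 / M_C)
EF = 0.789 * (44/12)
EF = 0.789 * 3.666667 = 2.8930 kg_CO2/kg_fuel


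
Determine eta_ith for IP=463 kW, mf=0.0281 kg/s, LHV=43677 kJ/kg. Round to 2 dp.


eta_ith = (IP / (mf * LHV)) * 100
Denominator = 0.0281 * 43677 = 1227.3237 kW
eta_ith = (463 / 1227.3237) * 100 = 37.72%


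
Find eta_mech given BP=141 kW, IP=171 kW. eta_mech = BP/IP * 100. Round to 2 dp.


eta_mech = (BP / IP) * 100
Ratio = 141 / 171 = 0.8246
eta_mech = 0.8246 * 100 = 82.46%


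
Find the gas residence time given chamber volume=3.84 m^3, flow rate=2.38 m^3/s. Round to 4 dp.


tau = V / Q_flow
tau = 3.84 / 2.38 = 1.6134 s


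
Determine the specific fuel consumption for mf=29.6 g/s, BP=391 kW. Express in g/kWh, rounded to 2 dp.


SFC = (mf / BP) * 3600
Rate = 29.6 / 391 = 0.075703 g/(s*kW)
SFC = 0.075703 * 3600 = 272.53 g/kWh


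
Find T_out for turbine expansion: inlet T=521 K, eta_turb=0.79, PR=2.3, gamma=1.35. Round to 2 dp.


T_out = T_in * (1 - eta * (1 - PR^(-(gamma-1)/gamma)))
Exponent = -(1.35-1)/1.35 = -0.25925926
PR^exp = 2.3^(-0.25925926) = 0.80578413
Factor = 1 - 0.79*(1 - 0.80578413) = 0.84656946
T_out = 521 * 0.84656946 = 441.06 K


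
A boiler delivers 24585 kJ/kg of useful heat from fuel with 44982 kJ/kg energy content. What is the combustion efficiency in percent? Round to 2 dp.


Efficiency = (Q_useful / Q_fuel) * 100
Efficiency = (24585 / 44982) * 100
Efficiency = 0.5466 * 100 = 54.66%


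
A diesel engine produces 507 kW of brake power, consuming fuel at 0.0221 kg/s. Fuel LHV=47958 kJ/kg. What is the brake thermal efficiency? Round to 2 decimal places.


eta_BTE = (BP / (mf * LHV)) * 100
Denominator = 0.0221 * 47958 = 1059.8718 kW
eta_BTE = (507 / 1059.8718) * 100 = 47.84%


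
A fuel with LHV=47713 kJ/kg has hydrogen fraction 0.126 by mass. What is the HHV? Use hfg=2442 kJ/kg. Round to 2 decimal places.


HHV = LHV + hfg * 9 * H
Water addition = 2442 * 9 * 0.126 = 2769.228 kJ/kg
HHV = 47713 + 2769.228 = 50482.23 kJ/kg


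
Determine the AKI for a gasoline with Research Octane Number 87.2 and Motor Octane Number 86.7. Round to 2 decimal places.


AKI = (RON + MON) / 2
AKI = (87.2 + 86.7) / 2
AKI = 173.9 / 2 = 86.95


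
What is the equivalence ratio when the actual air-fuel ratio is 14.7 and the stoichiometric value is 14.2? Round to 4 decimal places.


phi = AFR_stoich / AFR_actual
phi = 14.2 / 14.7 = 0.9660


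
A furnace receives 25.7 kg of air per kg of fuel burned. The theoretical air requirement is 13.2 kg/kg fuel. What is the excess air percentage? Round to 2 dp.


Excess air = actual - stoichiometric = 25.7 - 13.2 = 12.50 kg/kg fuel
Excess air % = (excess / stoich) * 100 = (12.50 / 13.2) * 100 = 94.70%


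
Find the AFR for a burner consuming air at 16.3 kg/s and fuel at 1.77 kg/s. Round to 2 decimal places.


AFR = m_air / m_fuel
AFR = 16.3 / 1.77 = 9.21


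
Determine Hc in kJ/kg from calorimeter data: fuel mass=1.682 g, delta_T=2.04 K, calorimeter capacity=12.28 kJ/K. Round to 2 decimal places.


Hc = C_cal * delta_T / m_fuel
Q_released = 12.28 * 2.04 = 25.0512 kJ
m_fuel = 1.682 g = 1.682/1000 kg = 0.001682 kg
Hc = 25.0512 / 0.001682 = 14893.70 kJ/kg


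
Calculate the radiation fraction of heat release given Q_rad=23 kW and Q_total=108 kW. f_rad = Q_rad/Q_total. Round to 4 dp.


f_rad = Q_rad / Q_total
f_rad = 23 / 108 = 0.2130


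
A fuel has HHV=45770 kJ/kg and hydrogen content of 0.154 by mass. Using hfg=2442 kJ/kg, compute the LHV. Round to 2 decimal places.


LHV = HHV - hfg * 9 * H
Water correction = 2442 * 9 * 0.154 = 3384.612 kJ/kg
LHV = 45770 - 3384.612 = 42385.39 kJ/kg


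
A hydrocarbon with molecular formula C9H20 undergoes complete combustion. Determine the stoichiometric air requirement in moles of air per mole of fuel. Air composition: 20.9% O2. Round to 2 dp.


Balanced combustion: C9H20 + 14 O2 -> 9 CO2 + 10 H2O
O2 needed = C + H/4 = 9 + 20/4 = 14.00 moles
Air moles = O2 / 0.209 = 14.00 / 0.209 = 66.99 moles air


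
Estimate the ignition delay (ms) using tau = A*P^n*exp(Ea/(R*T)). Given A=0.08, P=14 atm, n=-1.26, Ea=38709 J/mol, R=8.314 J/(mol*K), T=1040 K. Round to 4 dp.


tau = A * P^n * exp(Ea/(R*T))
P^n = 14^(-1.26) = 0.03596488
Ea/(R*T) = 38709/(8.314*1040) = 4.476809
exp(Ea/(R*T)) = 87.953589
tau = 0.08 * 0.03596488 * 87.953589 = 0.2531 ms


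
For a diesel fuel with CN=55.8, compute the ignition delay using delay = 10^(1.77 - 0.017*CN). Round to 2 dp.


delay = 10^(1.77 - 0.017*CN)
Exponent = 1.77 - 0.017*55.8 = 0.8214
delay = 10^0.8214 = 6.63 ms
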